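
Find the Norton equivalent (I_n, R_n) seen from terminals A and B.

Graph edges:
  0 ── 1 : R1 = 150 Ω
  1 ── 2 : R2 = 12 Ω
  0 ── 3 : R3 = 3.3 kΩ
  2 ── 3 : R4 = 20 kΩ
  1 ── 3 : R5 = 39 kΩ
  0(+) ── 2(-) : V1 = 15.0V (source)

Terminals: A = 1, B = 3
Find the Thévenin equivalent first; then I_n = V_th/R_th and R_n = R_th.
Step 1 — V_th is the open-circuit voltage V_A - V_B (nothing connected across the terminals).
Nodal analysis, taking node 2 as the 0 V reference.
Source V1 fixes V_0 = 15 V.
KCL at each unknown node (sum of currents leaving = 0; resistances in Ω):
  Node 1: (V_1 - 15)/150 + (V_1 - 0)/12 + (V_1 - V_3)/39000 = 0
  Node 3: (V_3 - 15)/3300 + (V_3 - 0)/20000 + (V_3 - V_1)/39000 = 0
Collecting terms (coefficients in siemens):
  0.09003·V_1 - 0.00002564·V_3 = 0.1
  0.0003787·V_3 - 0.00002564·V_1 = 0.004545
Determinant D = (0.09003)(0.0003787) - (-0.00002564)(-0.00002564) = 0.00003409
V_1 = [(0.1)(0.0003787) - (-0.00002564)(0.004545)]/D = 1.114 V
V_3 = [(0.09003)(0.004545) - (0.1)(-0.00002564)]/D = 12.08 V
V_th = V_1 - V_3 = 1.114 - 12.08 = -10.96 V
Step 2 — R_th: zero the source — replace V1 by a short circuit (node 2 merges into node 0) — and find the resistance seen between A (node 1) and B (node 3).
Reduce the network between node 1 (A) and node 3 (B) by series/parallel combination:
  Rp1 = R1 ‖ R2 (parallel, both between nodes 0 and 1) = 1/(1/150 + 1/12) = 11.11 Ω
  Rp2 = R3 ‖ R4 (parallel, both between nodes 0 and 3) = 1/(1/3300 + 1/20000) = 2833 Ω
  Rs1 = Rp1 + Rp2 (series, joined only at node 0) = 11.11 + 2833 = 2844 Ω
  Rp3 = R5 ‖ Rs1 (parallel, both between nodes 1 and 3) = 1/(1/39000 + 1/2844) = 2650 Ω
R_th = 2.65 kΩ
I_n = V_th/R_th = -10.96/2650 = -0.004137 A, and R_n = R_th = 2.65 kΩ

Final answer: I_n = -0.004137 A, R_n = 2.65 kΩ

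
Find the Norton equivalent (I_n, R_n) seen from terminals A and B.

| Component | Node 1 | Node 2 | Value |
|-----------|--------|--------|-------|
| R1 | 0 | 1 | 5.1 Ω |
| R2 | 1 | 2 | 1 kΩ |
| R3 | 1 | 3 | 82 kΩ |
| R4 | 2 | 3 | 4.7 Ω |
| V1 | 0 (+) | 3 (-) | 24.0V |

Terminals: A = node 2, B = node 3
Find the Thévenin equivalent first; then I_n = V_th/R_th and R_n = R_th.
Step 1 — V_th is the open-circuit voltage V_A - V_B (nothing connected across the terminals).
Nodal analysis, taking node 3 as the 0 V reference.
Source V1 fixes V_0 = 24 V.
KCL at each unknown node (sum of currents leaving = 0; resistances in Ω):
  Node 1: (V_1 - 24)/5.1 + (V_1 - V_2)/1000 + (V_1 - 0)/82000 = 0
  Node 2: (V_2 - V_1)/1000 + (V_2 - 0)/4.7 = 0
Collecting terms (coefficients in siemens):
  0.1971·V_1 - 0.001·V_2 = 4.706
  0.2138·V_2 - 0.001·V_1 = 0
Determinant D = (0.1971)(0.2138) - (-0.001)(-0.001) = 0.04213
V_1 = [(4.706)(0.2138) - (-0.001)(0)]/D = 23.88 V
V_2 = [(0.1971)(0) - (4.706)(-0.001)]/D = 0.1117 V
V_th = V_2 - V_3 = 0.1117 - 0 = 0.1117 V
Step 2 — R_th: zero the source — replace V1 by a short circuit (node 3 merges into node 0) — and find the resistance seen between A (node 2) and B (node 0).
Reduce the network between node 2 (A) and node 0 (B) by series/parallel combination:
  Rp1 = R1 ‖ R3 (parallel, both between nodes 0 and 1) = 1/(1/5.1 + 1/82000) = 5.1 Ω
  Rs1 = R2 + Rp1 (series, joined only at node 1) = 1000 + 5.1 = 1005 Ω
  Rp2 = R4 ‖ Rs1 (parallel, both between nodes 0 and 2) = 1/(1/4.7 + 1/1005) = 4.678 Ω
R_th = 4.678 Ω
I_n = V_th/R_th = 0.1117/4.678 = 0.02388 A, and R_n = R_th = 4.678 Ω

Final answer: I_n = 0.02388 A, R_n = 4.678 Ω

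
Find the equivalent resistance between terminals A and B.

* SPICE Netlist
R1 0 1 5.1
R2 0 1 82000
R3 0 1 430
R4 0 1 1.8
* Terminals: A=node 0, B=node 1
Reduce the network between node 0 (A) and node 1 (B) by series/parallel combination:
  Rp1 = R1 ‖ R2 ‖ R3 ‖ R4 (parallel, all between nodes 0 and 1) = 1/(1/5.1 + 1/82000 + 1/430 + 1/1.8) = 1.326 Ω
R_eq = 1.326 Ω

Final answer: 1.326 Ω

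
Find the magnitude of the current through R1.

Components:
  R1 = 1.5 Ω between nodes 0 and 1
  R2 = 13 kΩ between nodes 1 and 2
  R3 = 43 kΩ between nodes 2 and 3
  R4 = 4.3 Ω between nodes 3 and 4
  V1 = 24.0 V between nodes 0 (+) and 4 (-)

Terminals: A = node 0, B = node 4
Nodal analysis, taking node 4 as the 0 V reference.
Source V1 fixes V_0 = 24 V.
KCL at each unknown node (sum of currents leaving = 0; resistances in Ω):
  Node 1: (V_1 - 24)/1.5 + (V_1 - V_2)/13000 = 0
  Node 2: (V_2 - V_1)/13000 + (V_2 - V_3)/43000 = 0
  Node 3: (V_3 - V_2)/43000 + (V_3 - 0)/4.3 = 0
Collecting terms (coefficients in siemens):
  0.6667·V_1 - 0.00007692·V_2 = 16
  0.0001002·V_2 - 0.00007692·V_1 - 0.00002326·V_3 = 0
  0.2326·V_3 - 0.00002326·V_2 = 0
Solving these 3 simultaneous equations (Gaussian elimination) gives:
  V_1 = 24 V, V_2 = 18.43 V, V_3 = 0.001843 V
I_R1 = (V_0 - V_1)/R1 = (24 - 24)/1.5 = 0.0004285 A
|I_R1| = 0.0004285 A

Final answer: |I_R1| = 0.0004285 A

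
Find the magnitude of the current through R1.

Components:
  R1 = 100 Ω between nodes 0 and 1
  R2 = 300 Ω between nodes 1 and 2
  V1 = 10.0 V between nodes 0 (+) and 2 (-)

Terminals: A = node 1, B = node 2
Nodal analysis, taking node 2 as the 0 V reference.
Source V1 fixes V_0 = 10 V.
KCL at each unknown node (sum of currents leaving = 0; resistances in Ω):
  Node 1: (V_1 - 10)/100 + (V_1 - 0)/300 = 0
Collecting terms: 0.01333 × V_1 = 0.1  =>  V_1 = 7.5 V
I_R1 = (V_0 - V_1)/R1 = (10 - 7.5)/100 = 0.025 A
|I_R1| = 0.025 A

Final answer: |I_R1| = 0.025 A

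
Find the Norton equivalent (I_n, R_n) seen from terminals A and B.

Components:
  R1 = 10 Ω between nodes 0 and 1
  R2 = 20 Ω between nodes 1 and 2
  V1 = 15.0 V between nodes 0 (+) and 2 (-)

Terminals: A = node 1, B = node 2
Find the Thévenin equivalent first; then I_n = V_th/R_th and R_n = R_th.
Step 1 — V_th is the open-circuit voltage V_A - V_B (nothing connected across the terminals).
Nodal analysis, taking node 2 as the 0 V reference.
Source V1 fixes V_0 = 15 V.
KCL at each unknown node (sum of currents leaving = 0; resistances in Ω):
  Node 1: (V_1 - 15)/10 + (V_1 - 0)/20 = 0
Collecting terms: 0.15 × V_1 = 1.5  =>  V_1 = 10 V
V_th = V_1 - V_2 = 10 - 0 = 10 V
Step 2 — R_th: zero the source — replace V1 by a short circuit (node 2 merges into node 0) — and find the resistance seen between A (node 1) and B (node 0).
Reduce the network between node 1 (A) and node 0 (B) by series/parallel combination:
  Rp1 = R1 ‖ R2 (parallel, both between nodes 0 and 1) = 1/(1/10 + 1/20) = 6.667 Ω
R_th = 6.667 Ω
I_n = V_th/R_th = 10/6.667 = 1.5 A, and R_n = R_th = 6.667 Ω

Final answer: I_n = 1.5 A, R_n = 6.667 Ω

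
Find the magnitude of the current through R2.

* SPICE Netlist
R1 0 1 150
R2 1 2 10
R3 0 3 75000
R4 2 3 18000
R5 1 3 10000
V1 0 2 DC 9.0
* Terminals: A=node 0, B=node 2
Nodal analysis, taking node 2 as the 0 V reference.
Source V1 fixes V_0 = 9 V.
KCL at each unknown node (sum of currents leaving = 0; resistances in Ω):
  Node 1: (V_1 - 9)/150 + (V_1 - 0)/10 + (V_1 - V_3)/10000 = 0
  Node 3: (V_3 - 9)/75000 + (V_3 - 0)/18000 + (V_3 - V_1)/10000 = 0
Collecting terms (coefficients in siemens):
  0.1068·V_1 - 0.0001·V_3 = 0.06
  0.0001689·V_3 - 0.0001·V_1 = 0.00012
Determinant D = (0.1068)(0.0001689) - (-0.0001)(-0.0001) = 0.00001802
V_1 = [(0.06)(0.0001689) - (-0.0001)(0.00012)]/D = 0.563 V
V_3 = [(0.1068)(0.00012) - (0.06)(-0.0001)]/D = 1.044 V
I_R2 = (V_1 - V_2)/R2 = (0.563 - 0)/10 = 0.0563 A
|I_R2| = 0.0563 A

Final answer: |I_R2| = 0.0563 A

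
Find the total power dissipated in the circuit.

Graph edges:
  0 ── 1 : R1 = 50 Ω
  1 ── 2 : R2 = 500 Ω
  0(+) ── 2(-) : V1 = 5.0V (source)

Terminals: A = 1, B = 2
Nodal analysis, taking node 2 as the 0 V reference.
Source V1 fixes V_0 = 5 V.
KCL at each unknown node (sum of currents leaving = 0; resistances in Ω):
  Node 1: (V_1 - 5)/50 + (V_1 - 0)/500 = 0
Collecting terms: 0.022 × V_1 = 0.1  =>  V_1 = 4.545 V
Power in each resistor, P = (ΔV)²/R:
  P_R1 = (5 - 4.545)²/50 = 0.004132 W
  P_R2 = (4.545 - 0)²/500 = 0.04132 W
P_total = P_R1 + P_R2 = 0.04545 W

Final answer: 0.04545 W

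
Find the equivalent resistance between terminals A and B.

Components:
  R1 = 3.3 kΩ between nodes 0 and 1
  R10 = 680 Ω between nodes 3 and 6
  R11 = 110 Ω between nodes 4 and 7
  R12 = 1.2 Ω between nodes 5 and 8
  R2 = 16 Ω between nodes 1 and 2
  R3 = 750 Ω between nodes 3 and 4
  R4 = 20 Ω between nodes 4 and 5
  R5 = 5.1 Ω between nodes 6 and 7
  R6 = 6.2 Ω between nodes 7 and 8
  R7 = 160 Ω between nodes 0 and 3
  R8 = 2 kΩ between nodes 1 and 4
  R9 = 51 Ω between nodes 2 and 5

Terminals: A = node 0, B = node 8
The network is not a plain series/parallel combination. Inject a 1 A test current into terminal A (node 0) and return it from terminal B (node 8); then R_eq = V_A / (1 A).
Nodal analysis, taking node 8 as the 0 V reference.
Current source I_test pushes 1 A into node 0 and draws it out of node 8.
KCL at each unknown node (sum of currents leaving = 0; resistances in Ω):
  Node 0: (V_0 - V_1)/3300 + (V_0 - V_3)/160 - 1 = 0
  Node 1: (V_1 - V_0)/3300 + (V_1 - V_2)/16 + (V_1 - V_4)/2000 = 0
  Node 2: (V_2 - V_1)/16 + (V_2 - V_5)/51 = 0
  Node 3: (V_3 - V_0)/160 + (V_3 - V_4)/750 + (V_3 - V_6)/680 = 0
  Node 4: (V_4 - V_1)/2000 + (V_4 - V_3)/750 + (V_4 - V_5)/20 + (V_4 - V_7)/110 = 0
  Node 5: (V_5 - V_2)/51 + (V_5 - V_4)/20 + (V_5 - 0)/1.2 = 0
  Node 6: (V_6 - V_3)/680 + (V_6 - V_7)/5.1 = 0
  Node 7: (V_7 - V_4)/110 + (V_7 - V_6)/5.1 + (V_7 - 0)/6.2 = 0
Collecting terms (coefficients in siemens):
  0.006553·V_0 - 0.000303·V_1 - 0.00625·V_3 = 1
  0.0633·V_1 - 0.000303·V_0 - 0.0625·V_2 - 0.0005·V_4 = 0
  0.08211·V_2 - 0.0625·V_1 - 0.01961·V_5 = 0
  0.009054·V_3 - 0.00625·V_0 - 0.001333·V_4 - 0.001471·V_6 = 0
  0.06092·V_4 - 0.0005·V_1 - 0.001333·V_3 - 0.05·V_5 - 0.009091·V_7 = 0
  0.9029·V_5 - 0.01961·V_2 - 0.05·V_4 = 0
  0.1975·V_6 - 0.001471·V_3 - 0.1961·V_7 = 0
  0.3665·V_7 - 0.009091·V_4 - 0.1961·V_6 = 0
Solving these 8 simultaneous equations (Gaussian elimination) gives:
  V_0 = 453.7 V, V_1 = 9.564 V, V_2 = 7.423 V, V_3 = 315.3 V
  V_4 = 7.933 V, V_5 = 0.6005 V, V_6 = 5.421 V, V_7 = 3.098 V
R_eq = V_0 / 1 A = 453.7 Ω

Final answer: 453.7 Ω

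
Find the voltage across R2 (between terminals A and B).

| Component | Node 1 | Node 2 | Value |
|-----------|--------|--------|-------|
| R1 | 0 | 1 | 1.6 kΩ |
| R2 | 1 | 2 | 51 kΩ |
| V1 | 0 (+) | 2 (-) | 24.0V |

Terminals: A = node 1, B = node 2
R1 and R2 are in series across V1 (node 0 → node 1 → node 2), and the output A–B is taken across R2, so this is a voltage divider.
Series current: I = V1/(R1 + R2) = 24/(1600 + 51000) = 24/52600 = 0.0004563 A
V_R2 = I × R2 = V1 × R2/(R1 + R2) = 24 × 51000/52600 = 23.27 V

Final answer: 23.27 V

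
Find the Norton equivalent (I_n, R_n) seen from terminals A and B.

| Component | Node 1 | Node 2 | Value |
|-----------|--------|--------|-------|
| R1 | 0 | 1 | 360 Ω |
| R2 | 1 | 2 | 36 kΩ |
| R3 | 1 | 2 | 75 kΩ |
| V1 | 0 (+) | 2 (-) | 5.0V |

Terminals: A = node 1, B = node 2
Find the Thévenin equivalent first; then I_n = V_th/R_th and R_n = R_th.
Step 1 — V_th is the open-circuit voltage V_A - V_B (nothing connected across the terminals).
Nodal analysis, taking node 2 as the 0 V reference.
Source V1 fixes V_0 = 5 V.
KCL at each unknown node (sum of currents leaving = 0; resistances in Ω):
  Node 1: (V_1 - 5)/360 + (V_1 - 0)/36000 + (V_1 - 0)/75000 = 0
Collecting terms: 0.002819 × V_1 = 0.01389  =>  V_1 = 4.927 V
V_th = V_1 - V_2 = 4.927 - 0 = 4.927 V
Step 2 — R_th: zero the source — replace V1 by a short circuit (node 2 merges into node 0) — and find the resistance seen between A (node 1) and B (node 0).
Reduce the network between node 1 (A) and node 0 (B) by series/parallel combination:
  Rp1 = R1 ‖ R2 ‖ R3 (parallel, all between nodes 0 and 1) = 1/(1/360 + 1/36000 + 1/75000) = 354.7 Ω
R_th = 354.7 Ω
I_n = V_th/R_th = 4.927/354.7 = 0.01389 A, and R_n = R_th = 354.7 Ω

Final answer: I_n = 0.01389 A, R_n = 354.7 Ω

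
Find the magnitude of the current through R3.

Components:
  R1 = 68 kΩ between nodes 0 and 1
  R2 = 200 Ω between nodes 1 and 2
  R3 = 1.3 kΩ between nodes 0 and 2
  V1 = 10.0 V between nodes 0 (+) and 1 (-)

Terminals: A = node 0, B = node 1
Nodal analysis, taking node 1 as the 0 V reference.
Source V1 fixes V_0 = 10 V.
KCL at each unknown node (sum of currents leaving = 0; resistances in Ω):
  Node 2: (V_2 - 0)/200 + (V_2 - 10)/1300 = 0
Collecting terms: 0.005769 × V_2 = 0.007692  =>  V_2 = 1.333 V
I_R3 = (V_0 - V_2)/R3 = (10 - 1.333)/1300 = 0.006667 A
|I_R3| = 0.006667 A

Final answer: |I_R3| = 0.006667 A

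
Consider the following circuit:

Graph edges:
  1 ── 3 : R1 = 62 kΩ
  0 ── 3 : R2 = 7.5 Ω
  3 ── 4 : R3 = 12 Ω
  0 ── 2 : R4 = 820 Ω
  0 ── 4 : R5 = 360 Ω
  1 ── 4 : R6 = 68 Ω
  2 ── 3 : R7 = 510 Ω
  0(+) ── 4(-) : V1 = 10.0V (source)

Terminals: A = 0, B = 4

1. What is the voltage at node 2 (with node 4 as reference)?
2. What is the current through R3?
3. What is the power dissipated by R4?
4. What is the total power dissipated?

Nodal analysis, taking node 4 as the 0 V reference.
Source V1 fixes V_0 = 10 V.
KCL at each unknown node (sum of currents leaving = 0; resistances in Ω):
  Node 1: (V_1 - V_3)/62000 + (V_1 - 0)/68 = 0
  Node 2: (V_2 - 10)/820 + (V_2 - V_3)/510 = 0
  Node 3: (V_3 - V_1)/62000 + (V_3 - 10)/7.5 + (V_3 - 0)/12 + (V_3 - V_2)/510 = 0
Collecting terms (coefficients in siemens):
  0.01472·V_1 - 0.00001613·V_3 = 0
  0.00318·V_2 - 0.001961·V_3 = 0.0122
  0.2186·V_3 - 0.00001613·V_1 - 0.001961·V_2 = 1.333
Solving these 3 simultaneous equations (Gaussian elimination) gives:
  V_1 = 0.006756 V, V_2 = 7.637 V, V_3 = 6.167 V
Part 1:
  Read off the nodal solution: V_2 = 7.637 V
Part 2:
  I_R3 = (V_3 - V_4)/R3 = (6.167 - 0)/12 = 0.5139 A
  Magnitude: I_R3 = 0.5139 A
Part 3:
  I_R4 = (V_0 - V_2)/R4 = (10 - 7.637)/820 = 0.002882 A
  P_R4 = I_R4² × R4 = (0.002882)² × 820 = 0.006812 W
Part 4:
  Power in each resistor, P = (ΔV)²/R:
    P_R1 = (0.006756 - 6.167)²/62000 = 0.000612 W
    P_R2 = (10 - 6.167)²/7.5 = 1.959 W
    P_R3 = (6.167 - 0)²/12 = 3.169 W
    P_R4 = (10 - 7.637)²/820 = 0.006812 W
    P_R5 = (10 - 0)²/360 = 0.2778 W
    P_R6 = (0.006756 - 0)²/68 = 0.0000006712 W
    P_R7 = (7.637 - 6.167)²/510 = 0.004237 W
  P_total = P_R1 + P_R2 + P_R3 + P_R4 + P_R5 + P_R6 + P_R7 = 5.418 W

Final answers:
1. V_2 = 7.637 V
2. I_R3 = 0.5139 A
3. P_R4 = 0.006812 W
4. P_total = 5.418 W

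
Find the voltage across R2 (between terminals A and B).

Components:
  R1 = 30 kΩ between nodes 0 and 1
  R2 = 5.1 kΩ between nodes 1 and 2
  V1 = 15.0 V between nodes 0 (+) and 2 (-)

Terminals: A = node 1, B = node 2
R1 and R2 are in series across V1 (node 0 → node 1 → node 2), and the output A–B is taken across R2, so this is a voltage divider.
Series current: I = V1/(R1 + R2) = 15/(30000 + 5100) = 15/35100 = 0.0004274 A
V_R2 = I × R2 = V1 × R2/(R1 + R2) = 15 × 5100/35100 = 2.179 V

Final answer: 2.179 V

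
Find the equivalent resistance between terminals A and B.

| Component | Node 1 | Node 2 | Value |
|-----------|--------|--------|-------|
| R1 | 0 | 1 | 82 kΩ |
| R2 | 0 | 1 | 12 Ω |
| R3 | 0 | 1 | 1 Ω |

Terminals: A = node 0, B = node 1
Reduce the network between node 0 (A) and node 1 (B) by series/parallel combination:
  Rp1 = R1 ‖ R2 ‖ R3 (parallel, all between nodes 0 and 1) = 1/(1/82000 + 1/12 + 1/1) = 0.9231 Ω
R_eq = 0.9231 Ω

Final answer: 0.9231 Ω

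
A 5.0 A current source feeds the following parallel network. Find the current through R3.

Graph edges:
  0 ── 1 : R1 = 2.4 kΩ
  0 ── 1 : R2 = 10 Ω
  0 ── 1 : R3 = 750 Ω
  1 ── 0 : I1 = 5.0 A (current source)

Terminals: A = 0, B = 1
All resistors sit directly between nodes 0 and 1, so they are in parallel and share one voltage V; the full source current 5 A splits among them.
1/R_par = 1/2400 + 1/10 + 1/750 = 0.1018 S  =>  R_par = 9.828 Ω
V = I × R_par = 5 × 9.828 = 49.14 V
I_R3 = V/R3 = 49.14/750 = 0.06552 A

Final answer: 0.06552 A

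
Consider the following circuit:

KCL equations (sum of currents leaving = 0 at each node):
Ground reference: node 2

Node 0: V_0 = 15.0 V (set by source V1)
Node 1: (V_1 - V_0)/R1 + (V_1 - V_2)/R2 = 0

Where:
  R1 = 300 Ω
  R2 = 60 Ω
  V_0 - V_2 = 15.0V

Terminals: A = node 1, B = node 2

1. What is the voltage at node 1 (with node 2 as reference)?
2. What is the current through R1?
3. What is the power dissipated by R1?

Nodal analysis, taking node 2 as the 0 V reference.
Source V1 fixes V_0 = 15 V.
KCL at each unknown node (sum of currents leaving = 0; resistances in Ω):
  Node 1: (V_1 - 15)/300 + (V_1 - 0)/60 = 0
Collecting terms: 0.02 × V_1 = 0.05  =>  V_1 = 2.5 V
Part 1:
  Read off the nodal solution: V_1 = 2.5 V
Part 2:
  I_R1 = (V_0 - V_1)/R1 = (15 - 2.5)/300 = 0.04167 A
  Magnitude: I_R1 = 0.04167 A
Part 3:
  I_R1 = (V_0 - V_1)/R1 = (15 - 2.5)/300 = 0.04167 A
  P_R1 = I_R1² × R1 = (0.04167)² × 300 = 0.5208 W

Final answers:
1. V_1 = 2.5 V
2. I_R1 = 0.04167 A
3. P_R1 = 0.5208 W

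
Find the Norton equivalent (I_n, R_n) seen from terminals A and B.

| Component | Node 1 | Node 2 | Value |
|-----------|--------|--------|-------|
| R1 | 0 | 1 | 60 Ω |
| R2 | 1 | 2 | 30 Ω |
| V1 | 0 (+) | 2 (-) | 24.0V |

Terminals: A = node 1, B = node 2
Find the Thévenin equivalent first; then I_n = V_th/R_th and R_n = R_th.
Step 1 — V_th is the open-circuit voltage V_A - V_B (nothing connected across the terminals).
Nodal analysis, taking node 2 as the 0 V reference.
Source V1 fixes V_0 = 24 V.
KCL at each unknown node (sum of currents leaving = 0; resistances in Ω):
  Node 1: (V_1 - 24)/60 + (V_1 - 0)/30 = 0
Collecting terms: 0.05 × V_1 = 0.4  =>  V_1 = 8 V
V_th = V_1 - V_2 = 8 - 0 = 8 V
Step 2 — R_th: zero the source — replace V1 by a short circuit (node 2 merges into node 0) — and find the resistance seen between A (node 1) and B (node 0).
Reduce the network between node 1 (A) and node 0 (B) by series/parallel combination:
  Rp1 = R1 ‖ R2 (parallel, both between nodes 0 and 1) = 1/(1/60 + 1/30) = 20 Ω
R_th = 20 Ω
I_n = V_th/R_th = 8/20 = 0.4 A, and R_n = R_th = 20 Ω

Final answer: I_n = 0.4 A, R_n = 20 Ω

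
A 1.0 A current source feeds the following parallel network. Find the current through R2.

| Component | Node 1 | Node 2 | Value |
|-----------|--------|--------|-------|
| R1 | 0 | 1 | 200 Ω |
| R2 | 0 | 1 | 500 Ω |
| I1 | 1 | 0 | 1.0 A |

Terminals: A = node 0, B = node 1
All resistors sit directly between nodes 0 and 1, so they are in parallel and share one voltage V; the full source current 1 A splits among them.
1/R_par = 1/200 + 1/500 = 0.007 S  =>  R_par = 142.9 Ω
V = I × R_par = 1 × 142.9 = 142.9 V
I_R2 = V/R2 = 142.9/500 = 0.2857 A

Final answer: 0.2857 A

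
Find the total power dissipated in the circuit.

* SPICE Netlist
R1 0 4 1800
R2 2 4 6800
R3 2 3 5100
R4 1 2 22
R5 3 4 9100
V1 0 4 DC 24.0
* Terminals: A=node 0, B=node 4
Nodal analysis, taking node 4 as the 0 V reference.
Source V1 fixes V_0 = 24 V.
KCL at each unknown node (sum of currents leaving = 0; resistances in Ω):
  Node 1: (V_1 - V_2)/22 = 0
  Node 2: (V_2 - 0)/6800 + (V_2 - V_3)/5100 + (V_2 - V_1)/22 = 0
  Node 3: (V_3 - V_2)/5100 + (V_3 - 0)/9100 = 0
Collecting terms (coefficients in siemens):
  0.04545·V_1 - 0.04545·V_2 = 0
  0.0458·V_2 - 0.04545·V_1 - 0.0001961·V_3 = 0
  0.000306·V_3 - 0.0001961·V_2 = 0
Solving these 3 simultaneous equations (Gaussian elimination) gives:
  V_1 = 0 V, V_2 = 0 V, V_3 = 0 V
Power in each resistor, P = (ΔV)²/R:
  P_R1 = (24 - 0)²/1800 = 0.32 W
  P_R2 = (0 - 0)²/6800 = 0 W
  P_R3 = (0 - 0)²/5100 = 0 W
  P_R4 = (0 - 0)²/22 = 0 W
  P_R5 = (0 - 0)²/9100 = 0 W
P_total = P_R1 + P_R2 + P_R3 + P_R4 + P_R5 = 0.32 W

Final answer: 0.32 W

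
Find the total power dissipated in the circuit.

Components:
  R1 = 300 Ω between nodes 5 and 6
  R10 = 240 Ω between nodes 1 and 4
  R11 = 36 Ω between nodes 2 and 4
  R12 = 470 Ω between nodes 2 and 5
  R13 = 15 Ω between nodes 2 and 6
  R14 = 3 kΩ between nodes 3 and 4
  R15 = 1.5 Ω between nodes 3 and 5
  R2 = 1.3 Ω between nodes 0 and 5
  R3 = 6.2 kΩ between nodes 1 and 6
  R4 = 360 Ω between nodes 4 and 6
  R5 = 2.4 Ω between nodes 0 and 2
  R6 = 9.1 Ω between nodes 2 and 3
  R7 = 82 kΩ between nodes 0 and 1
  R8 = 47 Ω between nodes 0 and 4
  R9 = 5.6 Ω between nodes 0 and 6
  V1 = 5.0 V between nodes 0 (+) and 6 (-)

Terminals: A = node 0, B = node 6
Nodal analysis, taking node 6 as the 0 V reference.
Source V1 fixes V_0 = 5 V.
KCL at each unknown node (sum of currents leaving = 0; resistances in Ω):
  Node 1: (V_1 - 0)/6200 + (V_1 - 5)/82000 + (V_1 - V_4)/240 = 0
  Node 2: (V_2 - 5)/2.4 + (V_2 - V_3)/9.1 + (V_2 - V_4)/36 + (V_2 - V_5)/470 + (V_2 - 0)/15 = 0
  Node 3: (V_3 - V_2)/9.1 + (V_3 - V_4)/3000 + (V_3 - V_5)/1.5 = 0
  Node 4: (V_4 - 0)/360 + (V_4 - 5)/47 + (V_4 - V_1)/240 + (V_4 - V_2)/36 + (V_4 - V_3)/3000 = 0
  Node 5: (V_5 - 0)/300 + (V_5 - 5)/1.3 + (V_5 - V_2)/470 + (V_5 - V_3)/1.5 = 0
Collecting terms (coefficients in siemens):
  0.00434·V_1 - 0.004167·V_4 = 0.00006098
  0.6231·V_2 - 0.1099·V_3 - 0.02778·V_4 - 0.002128·V_5 = 2.083
  0.7769·V_3 - 0.1099·V_2 - 0.0003333·V_4 - 0.6667·V_5 = 0
  0.05633·V_4 - 0.004167·V_1 - 0.02778·V_2 - 0.0003333·V_3 = 0.1064
  1.441·V_5 - 0.002128·V_2 - 0.6667·V_3 = 3.846
Solving these 5 simultaneous equations (Gaussian elimination) gives:
  V_1 = 4.244 V, V_2 = 4.411 V, V_3 = 4.844 V, V_4 = 4.406 V
  V_5 = 4.915 V
Power in each resistor, P = (ΔV)²/R:
  P_R1 = (4.915 - 0)²/300 = 0.08053 W
  P_R2 = (5 - 4.915)²/1.3 = 0.005523 W
  P_R3 = (4.244 - 0)²/6200 = 0.002905 W
  P_R4 = (4.406 - 0)²/360 = 0.05393 W
  P_R5 = (5 - 4.411)²/2.4 = 0.1447 W
  P_R6 = (4.411 - 4.844)²/9.1 = 0.0206 W
  P_R7 = (5 - 4.244)²/82000 = 0.000006971 W
  P_R8 = (5 - 4.406)²/47 = 0.007506 W
  P_R9 = (5 - 0)²/5.6 = 4.464 W
  P_R10 = (4.244 - 4.406)²/240 = 0.0001094 W
  P_R11 = (4.411 - 4.406)²/36 = 0.0000006145 W
  P_R12 = (4.411 - 4.915)²/470 = 0.0005416 W
  P_R13 = (4.411 - 0)²/15 = 1.297 W
  P_R14 = (4.844 - 4.406)²/3000 = 0.00006385 W
  P_R15 = (4.844 - 4.915)²/1.5 = 0.003416 W
P_total = P_R1 + P_R2 + P_R3 + P_R4 + P_R5 + P_R6 + P_R7 + P_R8 + P_R9 + P_R10 + P_R11 + P_R12 + P_R13 + P_R14 + P_R15 = 6.081 W

Final answer: 6.081 W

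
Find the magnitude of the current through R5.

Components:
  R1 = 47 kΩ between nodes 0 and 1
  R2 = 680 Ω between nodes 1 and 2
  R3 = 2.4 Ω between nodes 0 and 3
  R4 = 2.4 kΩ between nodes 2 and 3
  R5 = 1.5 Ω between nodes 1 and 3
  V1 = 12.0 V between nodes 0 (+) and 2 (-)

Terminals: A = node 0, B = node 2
Nodal analysis, taking node 2 as the 0 V reference.
Source V1 fixes V_0 = 12 V.
KCL at each unknown node (sum of currents leaving = 0; resistances in Ω):
  Node 1: (V_1 - 12)/47000 + (V_1 - 0)/680 + (V_1 - V_3)/1.5 = 0
  Node 3: (V_3 - 12)/2.4 + (V_3 - 0)/2400 + (V_3 - V_1)/1.5 = 0
Collecting terms (coefficients in siemens):
  0.6682·V_1 - 0.6667·V_3 = 0.0002553
  1.084·V_3 - 0.6667·V_1 = 5
Determinant D = (0.6682)(1.084) - (-0.6667)(-0.6667) = 0.2797
V_1 = [(0.0002553)(1.084) - (-0.6667)(5)]/D = 11.92 V
V_3 = [(0.6682)(5) - (0.0002553)(-0.6667)]/D = 11.95 V
I_R5 = (V_1 - V_3)/R5 = (11.92 - 11.95)/1.5 = -0.01753 A
|I_R5| = 0.01753 A

Final answer: |I_R5| = 0.01753 A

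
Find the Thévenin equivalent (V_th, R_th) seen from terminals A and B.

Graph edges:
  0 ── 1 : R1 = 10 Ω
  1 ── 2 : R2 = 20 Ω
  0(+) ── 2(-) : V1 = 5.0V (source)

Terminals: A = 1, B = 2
Step 1 — V_th is the open-circuit voltage V_A - V_B (nothing connected across the terminals).
Nodal analysis, taking node 2 as the 0 V reference.
Source V1 fixes V_0 = 5 V.
KCL at each unknown node (sum of currents leaving = 0; resistances in Ω):
  Node 1: (V_1 - 5)/10 + (V_1 - 0)/20 = 0
Collecting terms: 0.15 × V_1 = 0.5  =>  V_1 = 3.333 V
V_th = V_1 - V_2 = 3.333 - 0 = 3.333 V
Step 2 — R_th: zero the source — replace V1 by a short circuit (node 2 merges into node 0) — and find the resistance seen between A (node 1) and B (node 0).
Reduce the network between node 1 (A) and node 0 (B) by series/parallel combination:
  Rp1 = R1 ‖ R2 (parallel, both between nodes 0 and 1) = 1/(1/10 + 1/20) = 6.667 Ω
R_th = 6.667 Ω

Final answer: V_th = 3.333 V, R_th = 6.667 Ω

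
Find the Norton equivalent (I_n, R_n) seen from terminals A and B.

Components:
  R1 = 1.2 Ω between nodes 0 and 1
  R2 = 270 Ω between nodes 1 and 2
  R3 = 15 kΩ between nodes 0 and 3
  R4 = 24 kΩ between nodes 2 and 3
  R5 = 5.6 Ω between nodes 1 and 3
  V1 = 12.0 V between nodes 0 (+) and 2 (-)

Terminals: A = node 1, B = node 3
Find the Thévenin equivalent first; then I_n = V_th/R_th and R_n = R_th.
Step 1 — V_th is the open-circuit voltage V_A - V_B (nothing connected across the terminals).
Nodal analysis, taking node 2 as the 0 V reference.
Source V1 fixes V_0 = 12 V.
KCL at each unknown node (sum of currents leaving = 0; resistances in Ω):
  Node 1: (V_1 - 12)/1.2 + (V_1 - 0)/270 + (V_1 - V_3)/5.6 = 0
  Node 3: (V_3 - 12)/15000 + (V_3 - 0)/24000 + (V_3 - V_1)/5.6 = 0
Collecting terms (coefficients in siemens):
  1.016·V_1 - 0.1786·V_3 = 10
  0.1787·V_3 - 0.1786·V_1 = 0.0008
Determinant D = (1.016)(0.1787) - (-0.1786)(-0.1786) = 0.1496
V_1 = [(10)(0.1787) - (-0.1786)(0.0008)]/D = 11.95 V
V_3 = [(1.016)(0.0008) - (10)(-0.1786)]/D = 11.94 V
V_th = V_1 - V_3 = 11.95 - 11.94 = 0.002766 V
Step 2 — R_th: zero the source — replace V1 by a short circuit (node 2 merges into node 0) — and find the resistance seen between A (node 1) and B (node 3).
Reduce the network between node 1 (A) and node 3 (B) by series/parallel combination:
  Rp1 = R1 ‖ R2 (parallel, both between nodes 0 and 1) = 1/(1/1.2 + 1/270) = 1.195 Ω
  Rp2 = R3 ‖ R4 (parallel, both between nodes 0 and 3) = 1/(1/15000 + 1/24000) = 9231 Ω
  Rs1 = Rp1 + Rp2 (series, joined only at node 0) = 1.195 + 9231 = 9232 Ω
  Rp3 = R5 ‖ Rs1 (parallel, both between nodes 1 and 3) = 1/(1/5.6 + 1/9232) = 5.597 Ω
R_th = 5.597 Ω
I_n = V_th/R_th = 0.002766/5.597 = 0.0004942 A, and R_n = R_th = 5.597 Ω

Final answer: I_n = 0.0004942 A, R_n = 5.597 Ω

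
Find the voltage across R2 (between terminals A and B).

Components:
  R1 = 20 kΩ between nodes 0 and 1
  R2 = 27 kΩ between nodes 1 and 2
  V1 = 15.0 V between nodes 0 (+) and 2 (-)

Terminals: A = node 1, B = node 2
R1 and R2 are in series across V1 (node 0 → node 1 → node 2), and the output A–B is taken across R2, so this is a voltage divider.
Series current: I = V1/(R1 + R2) = 15/(20000 + 27000) = 15/47000 = 0.0003191 A
V_R2 = I × R2 = V1 × R2/(R1 + R2) = 15 × 27000/47000 = 8.617 V

Final answer: 8.617 V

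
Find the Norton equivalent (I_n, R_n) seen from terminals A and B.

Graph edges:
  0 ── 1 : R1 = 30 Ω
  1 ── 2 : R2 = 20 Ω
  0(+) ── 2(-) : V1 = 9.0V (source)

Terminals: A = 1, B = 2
Find the Thévenin equivalent first; then I_n = V_th/R_th and R_n = R_th.
Step 1 — V_th is the open-circuit voltage V_A - V_B (nothing connected across the terminals).
Nodal analysis, taking node 2 as the 0 V reference.
Source V1 fixes V_0 = 9 V.
KCL at each unknown node (sum of currents leaving = 0; resistances in Ω):
  Node 1: (V_1 - 9)/30 + (V_1 - 0)/20 = 0
Collecting terms: 0.08333 × V_1 = 0.3  =>  V_1 = 3.6 V
V_th = V_1 - V_2 = 3.6 - 0 = 3.6 V
Step 2 — R_th: zero the source — replace V1 by a short circuit (node 2 merges into node 0) — and find the resistance seen between A (node 1) and B (node 0).
Reduce the network between node 1 (A) and node 0 (B) by series/parallel combination:
  Rp1 = R1 ‖ R2 (parallel, both between nodes 0 and 1) = 1/(1/30 + 1/20) = 12 Ω
R_th = 12 Ω
I_n = V_th/R_th = 3.6/12 = 0.3 A, and R_n = R_th = 12 Ω

Final answer: I_n = 0.3 A, R_n = 12 Ω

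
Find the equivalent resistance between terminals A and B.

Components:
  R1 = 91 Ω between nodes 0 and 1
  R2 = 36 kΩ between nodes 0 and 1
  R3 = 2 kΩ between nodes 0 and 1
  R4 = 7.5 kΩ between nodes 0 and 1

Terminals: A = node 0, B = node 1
Reduce the network between node 0 (A) and node 1 (B) by series/parallel combination:
  Rp1 = R1 ‖ R2 ‖ R3 ‖ R4 (parallel, all between nodes 0 and 1) = 1/(1/91 + 1/36000 + 1/2000 + 1/7500) = 85.84 Ω
R_eq = 85.84 Ω

Final answer: 85.84 Ω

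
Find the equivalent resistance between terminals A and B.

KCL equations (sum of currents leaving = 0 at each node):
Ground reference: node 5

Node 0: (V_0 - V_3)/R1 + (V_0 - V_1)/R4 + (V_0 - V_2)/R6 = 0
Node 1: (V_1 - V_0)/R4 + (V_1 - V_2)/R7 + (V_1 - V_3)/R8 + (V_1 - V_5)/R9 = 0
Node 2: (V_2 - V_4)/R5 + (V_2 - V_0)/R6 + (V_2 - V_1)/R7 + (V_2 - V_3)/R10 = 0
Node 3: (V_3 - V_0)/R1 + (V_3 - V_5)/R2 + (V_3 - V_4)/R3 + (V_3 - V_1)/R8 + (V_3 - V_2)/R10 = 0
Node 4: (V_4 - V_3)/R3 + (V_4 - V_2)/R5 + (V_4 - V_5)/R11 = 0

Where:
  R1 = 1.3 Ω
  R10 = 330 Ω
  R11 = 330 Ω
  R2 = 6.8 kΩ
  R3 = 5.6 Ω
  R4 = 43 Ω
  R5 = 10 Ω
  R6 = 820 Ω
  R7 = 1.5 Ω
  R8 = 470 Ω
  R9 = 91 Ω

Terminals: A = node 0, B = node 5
The network is not a plain series/parallel combination. Inject a 1 A test current into terminal A (node 0) and return it from terminal B (node 5); then R_eq = V_A / (1 A).
Nodal analysis, taking node 5 as the 0 V reference.
Current source I_test pushes 1 A into node 0 and draws it out of node 5.
KCL at each unknown node (sum of currents leaving = 0; resistances in Ω):
  Node 0: (V_0 - V_3)/1.3 + (V_0 - V_1)/43 + (V_0 - V_2)/820 - 1 = 0
  Node 1: (V_1 - V_0)/43 + (V_1 - V_2)/1.5 + (V_1 - V_3)/470 + (V_1 - 0)/91 = 0
  Node 2: (V_2 - V_0)/820 + (V_2 - V_1)/1.5 + (V_2 - V_4)/10 + (V_2 - V_3)/330 = 0
  Node 3: (V_3 - V_0)/1.3 + (V_3 - V_1)/470 + (V_3 - V_2)/330 + (V_3 - 0)/6800 + (V_3 - V_4)/5.6 = 0
  Node 4: (V_4 - V_2)/10 + (V_4 - V_3)/5.6 + (V_4 - 0)/330 = 0
Collecting terms (coefficients in siemens):
  0.7937·V_0 - 0.02326·V_1 - 0.00122·V_2 - 0.7692·V_3 = 1
  0.703·V_1 - 0.02326·V_0 - 0.6667·V_2 - 0.002128·V_3 = 0
  0.7709·V_2 - 0.00122·V_0 - 0.6667·V_1 - 0.00303·V_3 - 0.1·V_4 = 0
  0.9531·V_3 - 0.7692·V_0 - 0.002128·V_1 - 0.00303·V_2 - 0.1786·V_4 = 0
  0.2816·V_4 - 0.1·V_2 - 0.1786·V_3 = 0
Solving these 5 simultaneous equations (Gaussian elimination) gives:
  V_0 = 79.6 V, V_1 = 69.34 V, V_2 = 70.09 V, V_3 = 78.63 V
  V_4 = 74.75 V
R_eq = V_0 / 1 A = 79.6 Ω

Final answer: 79.6 Ω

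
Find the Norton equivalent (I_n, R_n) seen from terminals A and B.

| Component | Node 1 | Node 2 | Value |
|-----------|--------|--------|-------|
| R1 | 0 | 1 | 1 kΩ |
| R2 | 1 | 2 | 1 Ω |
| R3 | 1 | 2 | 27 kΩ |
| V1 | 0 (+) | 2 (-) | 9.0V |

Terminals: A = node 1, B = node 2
Find the Thévenin equivalent first; then I_n = V_th/R_th and R_n = R_th.
Step 1 — V_th is the open-circuit voltage V_A - V_B (nothing connected across the terminals).
Nodal analysis, taking node 2 as the 0 V reference.
Source V1 fixes V_0 = 9 V.
KCL at each unknown node (sum of currents leaving = 0; resistances in Ω):
  Node 1: (V_1 - 9)/1000 + (V_1 - 0)/1 + (V_1 - 0)/27000 = 0
Collecting terms: 1.001 × V_1 = 0.009  =>  V_1 = 0.008991 V
V_th = V_1 - V_2 = 0.008991 - 0 = 0.008991 V
Step 2 — R_th: zero the source — replace V1 by a short circuit (node 2 merges into node 0) — and find the resistance seen between A (node 1) and B (node 0).
Reduce the network between node 1 (A) and node 0 (B) by series/parallel combination:
  Rp1 = R1 ‖ R2 ‖ R3 (parallel, all between nodes 0 and 1) = 1/(1/1000 + 1/1 + 1/27000) = 0.999 Ω
R_th = 0.999 Ω
I_n = V_th/R_th = 0.008991/0.999 = 0.009 A, and R_n = R_th = 0.999 Ω

Final answer: I_n = 0.009 A, R_n = 0.999 Ω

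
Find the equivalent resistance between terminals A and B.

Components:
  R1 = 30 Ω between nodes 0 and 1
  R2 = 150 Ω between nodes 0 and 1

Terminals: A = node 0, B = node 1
Reduce the network between node 0 (A) and node 1 (B) by series/parallel combination:
  Rp1 = R1 ‖ R2 (parallel, both between nodes 0 and 1) = 1/(1/30 + 1/150) = 25 Ω
R_eq = 25 Ω

Final answer: 25 Ω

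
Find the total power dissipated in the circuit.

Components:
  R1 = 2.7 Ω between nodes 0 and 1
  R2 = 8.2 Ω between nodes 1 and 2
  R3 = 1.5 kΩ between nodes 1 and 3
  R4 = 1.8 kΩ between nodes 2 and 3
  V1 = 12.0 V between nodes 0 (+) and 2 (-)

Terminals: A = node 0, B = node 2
Nodal analysis, taking node 2 as the 0 V reference.
Source V1 fixes V_0 = 12 V.
KCL at each unknown node (sum of currents leaving = 0; resistances in Ω):
  Node 1: (V_1 - 12)/2.7 + (V_1 - 0)/8.2 + (V_1 - V_3)/1500 = 0
  Node 3: (V_3 - V_1)/1500 + (V_3 - 0)/1800 = 0
Collecting terms (coefficients in siemens):
  0.493·V_1 - 0.0006667·V_3 = 4.444
  0.001222·V_3 - 0.0006667·V_1 = 0
Determinant D = (0.493)(0.001222) - (-0.0006667)(-0.0006667) = 0.0006021
V_1 = [(4.444)(0.001222) - (-0.0006667)(0)]/D = 9.022 V
V_3 = [(0.493)(0) - (4.444)(-0.0006667)]/D = 4.921 V
Power in each resistor, P = (ΔV)²/R:
  P_R1 = (12 - 9.022)²/2.7 = 3.285 W
  P_R2 = (9.022 - 0)²/8.2 = 9.926 W
  P_R3 = (9.022 - 4.921)²/1500 = 0.01121 W
  P_R4 = (0 - 4.921)²/1800 = 0.01345 W
P_total = P_R1 + P_R2 + P_R3 + P_R4 = 13.24 W

Final answer: 13.24 W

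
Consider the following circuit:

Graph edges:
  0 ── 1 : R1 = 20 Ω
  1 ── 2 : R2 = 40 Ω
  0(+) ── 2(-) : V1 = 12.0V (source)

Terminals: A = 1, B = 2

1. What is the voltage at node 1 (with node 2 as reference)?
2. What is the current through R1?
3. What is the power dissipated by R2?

Nodal analysis, taking node 2 as the 0 V reference.
Source V1 fixes V_0 = 12 V.
KCL at each unknown node (sum of currents leaving = 0; resistances in Ω):
  Node 1: (V_1 - 12)/20 + (V_1 - 0)/40 = 0
Collecting terms: 0.075 × V_1 = 0.6  =>  V_1 = 8 V
Part 1:
  Read off the nodal solution: V_1 = 8 V
Part 2:
  I_R1 = (V_0 - V_1)/R1 = (12 - 8)/20 = 0.2 A
  Magnitude: I_R1 = 0.2 A
Part 3:
  I_R2 = (V_1 - V_2)/R2 = (8 - 0)/40 = 0.2 A
  P_R2 = I_R2² × R2 = (0.2)² × 40 = 1.6 W

Final answers:
1. V_1 = 8 V
2. I_R1 = 0.2 A
3. P_R2 = 1.6 W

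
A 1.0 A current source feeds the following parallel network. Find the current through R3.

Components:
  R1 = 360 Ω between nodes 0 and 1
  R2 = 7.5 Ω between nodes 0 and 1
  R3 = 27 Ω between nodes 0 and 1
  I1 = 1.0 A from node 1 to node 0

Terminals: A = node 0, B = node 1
All resistors sit directly between nodes 0 and 1, so they are in parallel and share one voltage V; the full source current 1 A splits among them.
1/R_par = 1/360 + 1/7.5 + 1/27 = 0.1731 S  =>  R_par = 5.775 Ω
V = I × R_par = 1 × 5.775 = 5.775 V
I_R3 = V/R3 = 5.775/27 = 0.2139 A

Final answer: 0.2139 A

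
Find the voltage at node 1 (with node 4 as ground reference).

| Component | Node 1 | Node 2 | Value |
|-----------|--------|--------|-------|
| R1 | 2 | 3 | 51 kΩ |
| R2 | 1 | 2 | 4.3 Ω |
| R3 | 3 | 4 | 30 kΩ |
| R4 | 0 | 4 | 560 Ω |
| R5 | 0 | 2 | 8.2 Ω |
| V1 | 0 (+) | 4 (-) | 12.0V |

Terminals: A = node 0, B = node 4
Nodal analysis, taking node 4 as the 0 V reference.
Source V1 fixes V_0 = 12 V.
KCL at each unknown node (sum of currents leaving = 0; resistances in Ω):
  Node 1: (V_1 - V_2)/4.3 = 0
  Node 2: (V_2 - V_3)/51000 + (V_2 - V_1)/4.3 + (V_2 - 12)/8.2 = 0
  Node 3: (V_3 - V_2)/51000 + (V_3 - 0)/30000 = 0
Collecting terms (coefficients in siemens):
  0.2326·V_1 - 0.2326·V_2 = 0
  0.3545·V_2 - 0.2326·V_1 - 0.00001961·V_3 = 1.463
  0.00005294·V_3 - 0.00001961·V_2 = 0
Solving these 3 simultaneous equations (Gaussian elimination) gives:
  V_1 = 12 V, V_2 = 12 V, V_3 = 4.444 V
The requested potential is V_1 = 12 V.

Final answer: V_1 = 12 V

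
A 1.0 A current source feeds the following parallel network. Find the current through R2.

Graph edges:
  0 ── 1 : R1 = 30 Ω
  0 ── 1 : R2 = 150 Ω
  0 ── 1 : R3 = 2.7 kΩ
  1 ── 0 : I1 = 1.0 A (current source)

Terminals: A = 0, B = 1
All resistors sit directly between nodes 0 and 1, so they are in parallel and share one voltage V; the full source current 1 A splits among them.
1/R_par = 1/30 + 1/150 + 1/2700 = 0.04037 S  =>  R_par = 24.77 Ω
V = I × R_par = 1 × 24.77 = 24.77 V
I_R2 = V/R2 = 24.77/150 = 0.1651 A

Final answer: 0.1651 A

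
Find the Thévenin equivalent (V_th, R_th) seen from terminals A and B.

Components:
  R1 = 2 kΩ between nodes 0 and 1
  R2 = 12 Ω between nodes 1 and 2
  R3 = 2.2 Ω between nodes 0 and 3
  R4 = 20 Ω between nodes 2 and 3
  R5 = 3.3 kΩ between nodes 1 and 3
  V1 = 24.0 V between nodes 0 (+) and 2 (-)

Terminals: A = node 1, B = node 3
Step 1 — V_th is the open-circuit voltage V_A - V_B (nothing connected across the terminals).
Nodal analysis, taking node 2 as the 0 V reference.
Source V1 fixes V_0 = 24 V.
KCL at each unknown node (sum of currents leaving = 0; resistances in Ω):
  Node 1: (V_1 - 24)/2000 + (V_1 - 0)/12 + (V_1 - V_3)/3300 = 0
  Node 3: (V_3 - 24)/2.2 + (V_3 - 0)/20 + (V_3 - V_1)/3300 = 0
Collecting terms (coefficients in siemens):
  0.08414·V_1 - 0.000303·V_3 = 0.012
  0.5048·V_3 - 0.000303·V_1 = 10.91
Determinant D = (0.08414)(0.5048) - (-0.000303)(-0.000303) = 0.04248
V_1 = [(0.012)(0.5048) - (-0.000303)(10.91)]/D = 0.2205 V
V_3 = [(0.08414)(10.91) - (0.012)(-0.000303)]/D = 21.61 V
V_th = V_1 - V_3 = 0.2205 - 21.61 = -21.39 V
Step 2 — R_th: zero the source — replace V1 by a short circuit (node 2 merges into node 0) — and find the resistance seen between A (node 1) and B (node 3).
Reduce the network between node 1 (A) and node 3 (B) by series/parallel combination:
  Rp1 = R1 ‖ R2 (parallel, both between nodes 0 and 1) = 1/(1/2000 + 1/12) = 11.93 Ω
  Rp2 = R3 ‖ R4 (parallel, both between nodes 0 and 3) = 1/(1/2.2 + 1/20) = 1.982 Ω
  Rs1 = Rp1 + Rp2 (series, joined only at node 0) = 11.93 + 1.982 = 13.91 Ω
  Rp3 = R5 ‖ Rs1 (parallel, both between nodes 1 and 3) = 1/(1/3300 + 1/13.91) = 13.85 Ω
R_th = 13.85 Ω

Final answer: V_th = -21.39 V, R_th = 13.85 Ω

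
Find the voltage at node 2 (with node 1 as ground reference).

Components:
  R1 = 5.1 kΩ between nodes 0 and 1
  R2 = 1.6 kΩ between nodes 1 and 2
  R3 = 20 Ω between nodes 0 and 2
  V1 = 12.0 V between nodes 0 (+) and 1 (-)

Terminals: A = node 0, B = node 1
Nodal analysis, taking node 1 as the 0 V reference.
Source V1 fixes V_0 = 12 V.
KCL at each unknown node (sum of currents leaving = 0; resistances in Ω):
  Node 2: (V_2 - 0)/1600 + (V_2 - 12)/20 = 0
Collecting terms: 0.05063 × V_2 = 0.6  =>  V_2 = 11.85 V
The requested potential is V_2 = 11.85 V.

Final answer: V_2 = 11.85 V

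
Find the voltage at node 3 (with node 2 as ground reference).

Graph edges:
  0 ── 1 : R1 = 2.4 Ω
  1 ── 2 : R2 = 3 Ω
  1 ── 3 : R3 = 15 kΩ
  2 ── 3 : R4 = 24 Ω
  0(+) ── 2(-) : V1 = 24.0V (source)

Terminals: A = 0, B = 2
Nodal analysis, taking node 2 as the 0 V reference.
Source V1 fixes V_0 = 24 V.
KCL at each unknown node (sum of currents leaving = 0; resistances in Ω):
  Node 1: (V_1 - 24)/2.4 + (V_1 - 0)/3 + (V_1 - V_3)/15000 = 0
  Node 3: (V_3 - V_1)/15000 + (V_3 - 0)/24 = 0
Collecting terms (coefficients in siemens):
  0.7501·V_1 - 0.00006667·V_3 = 10
  0.04173·V_3 - 0.00006667·V_1 = 0
Determinant D = (0.7501)(0.04173) - (-0.00006667)(-0.00006667) = 0.0313
V_1 = [(10)(0.04173) - (-0.00006667)(0)]/D = 13.33 V
V_3 = [(0.7501)(0) - (10)(-0.00006667)]/D = 0.0213 V
The requested potential is V_3 = 0.0213 V.

Final answer: V_3 = 0.0213 V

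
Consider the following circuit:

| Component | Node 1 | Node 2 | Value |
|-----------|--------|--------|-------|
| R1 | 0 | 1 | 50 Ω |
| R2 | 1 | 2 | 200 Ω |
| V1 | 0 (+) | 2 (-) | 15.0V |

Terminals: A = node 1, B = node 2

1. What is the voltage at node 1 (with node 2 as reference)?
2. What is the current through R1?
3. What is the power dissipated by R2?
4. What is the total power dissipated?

Nodal analysis, taking node 2 as the 0 V reference.
Source V1 fixes V_0 = 15 V.
KCL at each unknown node (sum of currents leaving = 0; resistances in Ω):
  Node 1: (V_1 - 15)/50 + (V_1 - 0)/200 = 0
Collecting terms: 0.025 × V_1 = 0.3  =>  V_1 = 12 V
Part 1:
  Read off the nodal solution: V_1 = 12 V
Part 2:
  I_R1 = (V_0 - V_1)/R1 = (15 - 12)/50 = 0.06 A
  Magnitude: I_R1 = 0.06 A
Part 3:
  I_R2 = (V_1 - V_2)/R2 = (12 - 0)/200 = 0.06 A
  P_R2 = I_R2² × R2 = (0.06)² × 200 = 0.72 W
Part 4:
  Power in each resistor, P = (ΔV)²/R:
    P_R1 = (15 - 12)²/50 = 0.18 W
    P_R2 = (12 - 0)²/200 = 0.72 W
  P_total = P_R1 + P_R2 = 0.9 W

Final answers:
1. V_1 = 12 V
2. I_R1 = 0.06 A
3. P_R2 = 0.72 W
4. P_total = 0.9 W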